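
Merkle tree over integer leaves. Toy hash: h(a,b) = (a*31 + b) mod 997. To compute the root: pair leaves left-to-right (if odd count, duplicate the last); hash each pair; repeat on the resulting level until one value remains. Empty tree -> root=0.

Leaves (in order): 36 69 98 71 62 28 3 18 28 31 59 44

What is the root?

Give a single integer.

L0: [36, 69, 98, 71, 62, 28, 3, 18, 28, 31, 59, 44]
L1: h(36,69)=(36*31+69)%997=188 h(98,71)=(98*31+71)%997=118 h(62,28)=(62*31+28)%997=953 h(3,18)=(3*31+18)%997=111 h(28,31)=(28*31+31)%997=899 h(59,44)=(59*31+44)%997=876 -> [188, 118, 953, 111, 899, 876]
L2: h(188,118)=(188*31+118)%997=961 h(953,111)=(953*31+111)%997=741 h(899,876)=(899*31+876)%997=829 -> [961, 741, 829]
L3: h(961,741)=(961*31+741)%997=622 h(829,829)=(829*31+829)%997=606 -> [622, 606]
L4: h(622,606)=(622*31+606)%997=945 -> [945]

Answer: 945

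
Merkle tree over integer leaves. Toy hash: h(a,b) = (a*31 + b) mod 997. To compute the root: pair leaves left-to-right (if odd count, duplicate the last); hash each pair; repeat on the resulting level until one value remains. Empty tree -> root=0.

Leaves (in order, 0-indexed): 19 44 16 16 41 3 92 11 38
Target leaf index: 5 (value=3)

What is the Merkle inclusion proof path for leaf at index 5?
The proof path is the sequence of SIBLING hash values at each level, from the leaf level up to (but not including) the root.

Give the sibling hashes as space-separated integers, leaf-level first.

Answer: 41 869 195 928

Derivation:
L0 (leaves): [19, 44, 16, 16, 41, 3, 92, 11, 38], target index=5
L1: h(19,44)=(19*31+44)%997=633 [pair 0] h(16,16)=(16*31+16)%997=512 [pair 1] h(41,3)=(41*31+3)%997=277 [pair 2] h(92,11)=(92*31+11)%997=869 [pair 3] h(38,38)=(38*31+38)%997=219 [pair 4] -> [633, 512, 277, 869, 219]
  Sibling for proof at L0: 41
L2: h(633,512)=(633*31+512)%997=195 [pair 0] h(277,869)=(277*31+869)%997=483 [pair 1] h(219,219)=(219*31+219)%997=29 [pair 2] -> [195, 483, 29]
  Sibling for proof at L1: 869
L3: h(195,483)=(195*31+483)%997=546 [pair 0] h(29,29)=(29*31+29)%997=928 [pair 1] -> [546, 928]
  Sibling for proof at L2: 195
L4: h(546,928)=(546*31+928)%997=905 [pair 0] -> [905]
  Sibling for proof at L3: 928
Root: 905
Proof path (sibling hashes from leaf to root): [41, 869, 195, 928]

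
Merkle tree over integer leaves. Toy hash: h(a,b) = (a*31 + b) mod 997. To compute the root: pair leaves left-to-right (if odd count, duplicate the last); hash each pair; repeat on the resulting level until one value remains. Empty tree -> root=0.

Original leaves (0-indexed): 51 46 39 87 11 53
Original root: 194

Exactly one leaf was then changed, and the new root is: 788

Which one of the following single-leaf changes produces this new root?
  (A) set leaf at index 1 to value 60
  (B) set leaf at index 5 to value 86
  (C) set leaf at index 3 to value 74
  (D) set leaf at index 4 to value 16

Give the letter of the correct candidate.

Answer: C

Derivation:
Original leaves: [51, 46, 39, 87, 11, 53]
Target new root: 788
Try each candidate change and compute the resulting root:
Candidate A: set leaf[1] = 60 -> leaves = [51, 60, 39, 87, 11, 53]
  L0: [51, 60, 39, 87, 11, 53]
  L1: h(51,60)=(51*31+60)%997=644 h(39,87)=(39*31+87)%997=299 h(11,53)=(11*31+53)%997=394 -> [644, 299, 394]
  L2: h(644,299)=(644*31+299)%997=323 h(394,394)=(394*31+394)%997=644 -> [323, 644]
  L3: h(323,644)=(323*31+644)%997=687 -> [687]
  root = 687 != target 788
Candidate B: set leaf[5] = 86 -> leaves = [51, 46, 39, 87, 11, 86]
  L0: [51, 46, 39, 87, 11, 86]
  L1: h(51,46)=(51*31+46)%997=630 h(39,87)=(39*31+87)%997=299 h(11,86)=(11*31+86)%997=427 -> [630, 299, 427]
  L2: h(630,299)=(630*31+299)%997=886 h(427,427)=(427*31+427)%997=703 -> [886, 703]
  L3: h(886,703)=(886*31+703)%997=253 -> [253]
  root = 253 != target 788
Candidate C: set leaf[3] = 74 -> leaves = [51, 46, 39, 74, 11, 53]
  L0: [51, 46, 39, 74, 11, 53]
  L1: h(51,46)=(51*31+46)%997=630 h(39,74)=(39*31+74)%997=286 h(11,53)=(11*31+53)%997=394 -> [630, 286, 394]
  L2: h(630,286)=(630*31+286)%997=873 h(394,394)=(394*31+394)%997=644 -> [873, 644]
  L3: h(873,644)=(873*31+644)%997=788 -> [788]
  root = 788 == target 788  ** MATCH **
Candidate D: set leaf[4] = 16 -> leaves = [51, 46, 39, 87, 16, 53]
  L0: [51, 46, 39, 87, 16, 53]
  L1: h(51,46)=(51*31+46)%997=630 h(39,87)=(39*31+87)%997=299 h(16,53)=(16*31+53)%997=549 -> [630, 299, 549]
  L2: h(630,299)=(630*31+299)%997=886 h(549,549)=(549*31+549)%997=619 -> [886, 619]
  L3: h(886,619)=(886*31+619)%997=169 -> [169]
  root = 169 != target 788
Candidate C produces the target root.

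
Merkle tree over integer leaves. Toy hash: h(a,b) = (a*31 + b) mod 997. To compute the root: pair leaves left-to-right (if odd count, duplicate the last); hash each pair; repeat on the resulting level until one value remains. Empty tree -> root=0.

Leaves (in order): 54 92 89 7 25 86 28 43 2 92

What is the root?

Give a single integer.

L0: [54, 92, 89, 7, 25, 86, 28, 43, 2, 92]
L1: h(54,92)=(54*31+92)%997=769 h(89,7)=(89*31+7)%997=772 h(25,86)=(25*31+86)%997=861 h(28,43)=(28*31+43)%997=911 h(2,92)=(2*31+92)%997=154 -> [769, 772, 861, 911, 154]
L2: h(769,772)=(769*31+772)%997=683 h(861,911)=(861*31+911)%997=683 h(154,154)=(154*31+154)%997=940 -> [683, 683, 940]
L3: h(683,683)=(683*31+683)%997=919 h(940,940)=(940*31+940)%997=170 -> [919, 170]
L4: h(919,170)=(919*31+170)%997=743 -> [743]

Answer: 743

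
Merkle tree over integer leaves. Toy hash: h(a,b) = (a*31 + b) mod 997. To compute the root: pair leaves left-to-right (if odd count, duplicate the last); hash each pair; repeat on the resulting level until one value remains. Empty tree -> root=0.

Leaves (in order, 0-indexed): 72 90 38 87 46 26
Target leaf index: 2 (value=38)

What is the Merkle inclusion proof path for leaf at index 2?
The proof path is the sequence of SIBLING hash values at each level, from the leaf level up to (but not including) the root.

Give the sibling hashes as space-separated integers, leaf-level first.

L0 (leaves): [72, 90, 38, 87, 46, 26], target index=2
L1: h(72,90)=(72*31+90)%997=328 [pair 0] h(38,87)=(38*31+87)%997=268 [pair 1] h(46,26)=(46*31+26)%997=455 [pair 2] -> [328, 268, 455]
  Sibling for proof at L0: 87
L2: h(328,268)=(328*31+268)%997=466 [pair 0] h(455,455)=(455*31+455)%997=602 [pair 1] -> [466, 602]
  Sibling for proof at L1: 328
L3: h(466,602)=(466*31+602)%997=93 [pair 0] -> [93]
  Sibling for proof at L2: 602
Root: 93
Proof path (sibling hashes from leaf to root): [87, 328, 602]

Answer: 87 328 602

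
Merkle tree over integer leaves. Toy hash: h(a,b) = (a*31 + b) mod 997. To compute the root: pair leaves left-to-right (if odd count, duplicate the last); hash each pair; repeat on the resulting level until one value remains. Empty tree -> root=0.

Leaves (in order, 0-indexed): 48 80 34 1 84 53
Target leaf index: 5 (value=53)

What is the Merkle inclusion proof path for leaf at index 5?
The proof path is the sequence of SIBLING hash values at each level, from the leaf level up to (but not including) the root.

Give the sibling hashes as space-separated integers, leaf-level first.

L0 (leaves): [48, 80, 34, 1, 84, 53], target index=5
L1: h(48,80)=(48*31+80)%997=571 [pair 0] h(34,1)=(34*31+1)%997=58 [pair 1] h(84,53)=(84*31+53)%997=663 [pair 2] -> [571, 58, 663]
  Sibling for proof at L0: 84
L2: h(571,58)=(571*31+58)%997=810 [pair 0] h(663,663)=(663*31+663)%997=279 [pair 1] -> [810, 279]
  Sibling for proof at L1: 663
L3: h(810,279)=(810*31+279)%997=464 [pair 0] -> [464]
  Sibling for proof at L2: 810
Root: 464
Proof path (sibling hashes from leaf to root): [84, 663, 810]

Answer: 84 663 810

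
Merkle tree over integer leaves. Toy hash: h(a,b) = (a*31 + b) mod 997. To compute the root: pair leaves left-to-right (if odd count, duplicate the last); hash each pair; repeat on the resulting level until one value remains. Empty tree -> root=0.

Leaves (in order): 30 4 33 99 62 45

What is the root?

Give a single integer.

Answer: 294

Derivation:
L0: [30, 4, 33, 99, 62, 45]
L1: h(30,4)=(30*31+4)%997=934 h(33,99)=(33*31+99)%997=125 h(62,45)=(62*31+45)%997=970 -> [934, 125, 970]
L2: h(934,125)=(934*31+125)%997=166 h(970,970)=(970*31+970)%997=133 -> [166, 133]
L3: h(166,133)=(166*31+133)%997=294 -> [294]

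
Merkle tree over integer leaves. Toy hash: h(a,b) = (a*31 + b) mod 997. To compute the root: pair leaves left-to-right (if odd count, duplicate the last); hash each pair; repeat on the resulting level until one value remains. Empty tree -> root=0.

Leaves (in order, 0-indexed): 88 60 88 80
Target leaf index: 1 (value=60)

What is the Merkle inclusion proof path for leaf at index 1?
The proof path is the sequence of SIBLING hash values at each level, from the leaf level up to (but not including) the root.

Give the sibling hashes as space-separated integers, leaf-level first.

L0 (leaves): [88, 60, 88, 80], target index=1
L1: h(88,60)=(88*31+60)%997=794 [pair 0] h(88,80)=(88*31+80)%997=814 [pair 1] -> [794, 814]
  Sibling for proof at L0: 88
L2: h(794,814)=(794*31+814)%997=503 [pair 0] -> [503]
  Sibling for proof at L1: 814
Root: 503
Proof path (sibling hashes from leaf to root): [88, 814]

Answer: 88 814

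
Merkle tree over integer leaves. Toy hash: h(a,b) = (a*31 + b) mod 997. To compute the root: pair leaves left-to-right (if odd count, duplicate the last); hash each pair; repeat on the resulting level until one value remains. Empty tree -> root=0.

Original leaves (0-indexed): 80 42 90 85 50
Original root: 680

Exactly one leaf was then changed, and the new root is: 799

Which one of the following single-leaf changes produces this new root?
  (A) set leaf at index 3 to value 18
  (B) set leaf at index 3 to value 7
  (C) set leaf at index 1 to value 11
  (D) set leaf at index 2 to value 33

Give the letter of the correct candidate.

Answer: C

Derivation:
Original leaves: [80, 42, 90, 85, 50]
Target new root: 799
Try each candidate change and compute the resulting root:
Candidate A: set leaf[3] = 18 -> leaves = [80, 42, 90, 18, 50]
  L0: [80, 42, 90, 18, 50]
  L1: h(80,42)=(80*31+42)%997=528 h(90,18)=(90*31+18)%997=814 h(50,50)=(50*31+50)%997=603 -> [528, 814, 603]
  L2: h(528,814)=(528*31+814)%997=233 h(603,603)=(603*31+603)%997=353 -> [233, 353]
  L3: h(233,353)=(233*31+353)%997=597 -> [597]
  root = 597 != target 799
Candidate B: set leaf[3] = 7 -> leaves = [80, 42, 90, 7, 50]
  L0: [80, 42, 90, 7, 50]
  L1: h(80,42)=(80*31+42)%997=528 h(90,7)=(90*31+7)%997=803 h(50,50)=(50*31+50)%997=603 -> [528, 803, 603]
  L2: h(528,803)=(528*31+803)%997=222 h(603,603)=(603*31+603)%997=353 -> [222, 353]
  L3: h(222,353)=(222*31+353)%997=256 -> [256]
  root = 256 != target 799
Candidate C: set leaf[1] = 11 -> leaves = [80, 11, 90, 85, 50]
  L0: [80, 11, 90, 85, 50]
  L1: h(80,11)=(80*31+11)%997=497 h(90,85)=(90*31+85)%997=881 h(50,50)=(50*31+50)%997=603 -> [497, 881, 603]
  L2: h(497,881)=(497*31+881)%997=336 h(603,603)=(603*31+603)%997=353 -> [336, 353]
  L3: h(336,353)=(336*31+353)%997=799 -> [799]
  root = 799 == target 799  ** MATCH **
Candidate D: set leaf[2] = 33 -> leaves = [80, 42, 33, 85, 50]
  L0: [80, 42, 33, 85, 50]
  L1: h(80,42)=(80*31+42)%997=528 h(33,85)=(33*31+85)%997=111 h(50,50)=(50*31+50)%997=603 -> [528, 111, 603]
  L2: h(528,111)=(528*31+111)%997=527 h(603,603)=(603*31+603)%997=353 -> [527, 353]
  L3: h(527,353)=(527*31+353)%997=738 -> [738]
  root = 738 != target 799
Candidate C produces the target root.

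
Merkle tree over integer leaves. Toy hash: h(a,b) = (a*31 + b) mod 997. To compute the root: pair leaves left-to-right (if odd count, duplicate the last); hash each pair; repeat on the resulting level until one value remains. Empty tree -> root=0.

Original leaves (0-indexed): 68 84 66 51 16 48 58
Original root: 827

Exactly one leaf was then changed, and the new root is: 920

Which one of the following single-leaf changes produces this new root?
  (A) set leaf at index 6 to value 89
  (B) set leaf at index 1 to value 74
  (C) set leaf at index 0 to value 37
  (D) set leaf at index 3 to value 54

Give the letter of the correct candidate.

Original leaves: [68, 84, 66, 51, 16, 48, 58]
Target new root: 920
Try each candidate change and compute the resulting root:
Candidate A: set leaf[6] = 89 -> leaves = [68, 84, 66, 51, 16, 48, 89]
  L0: [68, 84, 66, 51, 16, 48, 89]
  L1: h(68,84)=(68*31+84)%997=198 h(66,51)=(66*31+51)%997=103 h(16,48)=(16*31+48)%997=544 h(89,89)=(89*31+89)%997=854 -> [198, 103, 544, 854]
  L2: h(198,103)=(198*31+103)%997=259 h(544,854)=(544*31+854)%997=769 -> [259, 769]
  L3: h(259,769)=(259*31+769)%997=822 -> [822]
  root = 822 != target 920
Candidate B: set leaf[1] = 74 -> leaves = [68, 74, 66, 51, 16, 48, 58]
  L0: [68, 74, 66, 51, 16, 48, 58]
  L1: h(68,74)=(68*31+74)%997=188 h(66,51)=(66*31+51)%997=103 h(16,48)=(16*31+48)%997=544 h(58,58)=(58*31+58)%997=859 -> [188, 103, 544, 859]
  L2: h(188,103)=(188*31+103)%997=946 h(544,859)=(544*31+859)%997=774 -> [946, 774]
  L3: h(946,774)=(946*31+774)%997=190 -> [190]
  root = 190 != target 920
Candidate C: set leaf[0] = 37 -> leaves = [37, 84, 66, 51, 16, 48, 58]
  L0: [37, 84, 66, 51, 16, 48, 58]
  L1: h(37,84)=(37*31+84)%997=234 h(66,51)=(66*31+51)%997=103 h(16,48)=(16*31+48)%997=544 h(58,58)=(58*31+58)%997=859 -> [234, 103, 544, 859]
  L2: h(234,103)=(234*31+103)%997=378 h(544,859)=(544*31+859)%997=774 -> [378, 774]
  L3: h(378,774)=(378*31+774)%997=528 -> [528]
  root = 528 != target 920
Candidate D: set leaf[3] = 54 -> leaves = [68, 84, 66, 54, 16, 48, 58]
  L0: [68, 84, 66, 54, 16, 48, 58]
  L1: h(68,84)=(68*31+84)%997=198 h(66,54)=(66*31+54)%997=106 h(16,48)=(16*31+48)%997=544 h(58,58)=(58*31+58)%997=859 -> [198, 106, 544, 859]
  L2: h(198,106)=(198*31+106)%997=262 h(544,859)=(544*31+859)%997=774 -> [262, 774]
  L3: h(262,774)=(262*31+774)%997=920 -> [920]
  root = 920 == target 920  ** MATCH **
Candidate D produces the target root.

Answer: D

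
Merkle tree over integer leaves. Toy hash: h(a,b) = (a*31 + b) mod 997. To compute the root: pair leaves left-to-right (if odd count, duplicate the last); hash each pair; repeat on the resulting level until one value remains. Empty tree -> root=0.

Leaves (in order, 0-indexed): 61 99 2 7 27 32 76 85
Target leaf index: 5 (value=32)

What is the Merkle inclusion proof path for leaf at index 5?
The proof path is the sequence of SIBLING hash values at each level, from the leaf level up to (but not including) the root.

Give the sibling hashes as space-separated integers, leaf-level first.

L0 (leaves): [61, 99, 2, 7, 27, 32, 76, 85], target index=5
L1: h(61,99)=(61*31+99)%997=993 [pair 0] h(2,7)=(2*31+7)%997=69 [pair 1] h(27,32)=(27*31+32)%997=869 [pair 2] h(76,85)=(76*31+85)%997=447 [pair 3] -> [993, 69, 869, 447]
  Sibling for proof at L0: 27
L2: h(993,69)=(993*31+69)%997=942 [pair 0] h(869,447)=(869*31+447)%997=467 [pair 1] -> [942, 467]
  Sibling for proof at L1: 447
L3: h(942,467)=(942*31+467)%997=756 [pair 0] -> [756]
  Sibling for proof at L2: 942
Root: 756
Proof path (sibling hashes from leaf to root): [27, 447, 942]

Answer: 27 447 942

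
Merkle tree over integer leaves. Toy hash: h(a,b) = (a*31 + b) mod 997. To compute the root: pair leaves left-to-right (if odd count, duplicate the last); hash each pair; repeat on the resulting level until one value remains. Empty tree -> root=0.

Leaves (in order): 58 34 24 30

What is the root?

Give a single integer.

Answer: 737

Derivation:
L0: [58, 34, 24, 30]
L1: h(58,34)=(58*31+34)%997=835 h(24,30)=(24*31+30)%997=774 -> [835, 774]
L2: h(835,774)=(835*31+774)%997=737 -> [737]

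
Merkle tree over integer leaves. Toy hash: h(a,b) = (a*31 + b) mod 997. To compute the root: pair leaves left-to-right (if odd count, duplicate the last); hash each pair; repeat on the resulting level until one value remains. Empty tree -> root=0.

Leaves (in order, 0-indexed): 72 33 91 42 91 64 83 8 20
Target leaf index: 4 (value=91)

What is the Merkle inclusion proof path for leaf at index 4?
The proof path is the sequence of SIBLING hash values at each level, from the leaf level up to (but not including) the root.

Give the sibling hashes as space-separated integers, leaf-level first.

Answer: 64 587 297 331

Derivation:
L0 (leaves): [72, 33, 91, 42, 91, 64, 83, 8, 20], target index=4
L1: h(72,33)=(72*31+33)%997=271 [pair 0] h(91,42)=(91*31+42)%997=869 [pair 1] h(91,64)=(91*31+64)%997=891 [pair 2] h(83,8)=(83*31+8)%997=587 [pair 3] h(20,20)=(20*31+20)%997=640 [pair 4] -> [271, 869, 891, 587, 640]
  Sibling for proof at L0: 64
L2: h(271,869)=(271*31+869)%997=297 [pair 0] h(891,587)=(891*31+587)%997=292 [pair 1] h(640,640)=(640*31+640)%997=540 [pair 2] -> [297, 292, 540]
  Sibling for proof at L1: 587
L3: h(297,292)=(297*31+292)%997=526 [pair 0] h(540,540)=(540*31+540)%997=331 [pair 1] -> [526, 331]
  Sibling for proof at L2: 297
L4: h(526,331)=(526*31+331)%997=685 [pair 0] -> [685]
  Sibling for proof at L3: 331
Root: 685
Proof path (sibling hashes from leaf to root): [64, 587, 297, 331]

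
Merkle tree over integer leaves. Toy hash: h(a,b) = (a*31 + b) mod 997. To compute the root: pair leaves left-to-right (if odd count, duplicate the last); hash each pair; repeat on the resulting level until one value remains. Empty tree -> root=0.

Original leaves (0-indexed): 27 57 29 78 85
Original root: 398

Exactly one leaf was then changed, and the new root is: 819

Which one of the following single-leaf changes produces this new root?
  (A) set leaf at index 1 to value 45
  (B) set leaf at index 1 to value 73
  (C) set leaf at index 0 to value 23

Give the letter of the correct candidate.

Answer: B

Derivation:
Original leaves: [27, 57, 29, 78, 85]
Target new root: 819
Try each candidate change and compute the resulting root:
Candidate A: set leaf[1] = 45 -> leaves = [27, 45, 29, 78, 85]
  L0: [27, 45, 29, 78, 85]
  L1: h(27,45)=(27*31+45)%997=882 h(29,78)=(29*31+78)%997=977 h(85,85)=(85*31+85)%997=726 -> [882, 977, 726]
  L2: h(882,977)=(882*31+977)%997=403 h(726,726)=(726*31+726)%997=301 -> [403, 301]
  L3: h(403,301)=(403*31+301)%997=830 -> [830]
  root = 830 != target 819
Candidate B: set leaf[1] = 73 -> leaves = [27, 73, 29, 78, 85]
  L0: [27, 73, 29, 78, 85]
  L1: h(27,73)=(27*31+73)%997=910 h(29,78)=(29*31+78)%997=977 h(85,85)=(85*31+85)%997=726 -> [910, 977, 726]
  L2: h(910,977)=(910*31+977)%997=274 h(726,726)=(726*31+726)%997=301 -> [274, 301]
  L3: h(274,301)=(274*31+301)%997=819 -> [819]
  root = 819 == target 819  ** MATCH **
Candidate C: set leaf[0] = 23 -> leaves = [23, 57, 29, 78, 85]
  L0: [23, 57, 29, 78, 85]
  L1: h(23,57)=(23*31+57)%997=770 h(29,78)=(29*31+78)%997=977 h(85,85)=(85*31+85)%997=726 -> [770, 977, 726]
  L2: h(770,977)=(770*31+977)%997=919 h(726,726)=(726*31+726)%997=301 -> [919, 301]
  L3: h(919,301)=(919*31+301)%997=874 -> [874]
  root = 874 != target 819
Candidate B produces the target root.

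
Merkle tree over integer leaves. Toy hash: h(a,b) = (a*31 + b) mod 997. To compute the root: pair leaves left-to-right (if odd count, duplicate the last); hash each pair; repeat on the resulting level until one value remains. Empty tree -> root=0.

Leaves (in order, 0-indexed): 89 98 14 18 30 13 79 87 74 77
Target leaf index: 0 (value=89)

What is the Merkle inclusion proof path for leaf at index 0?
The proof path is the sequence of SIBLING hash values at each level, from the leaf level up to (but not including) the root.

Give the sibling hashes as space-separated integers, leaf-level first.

L0 (leaves): [89, 98, 14, 18, 30, 13, 79, 87, 74, 77], target index=0
L1: h(89,98)=(89*31+98)%997=863 [pair 0] h(14,18)=(14*31+18)%997=452 [pair 1] h(30,13)=(30*31+13)%997=943 [pair 2] h(79,87)=(79*31+87)%997=542 [pair 3] h(74,77)=(74*31+77)%997=377 [pair 4] -> [863, 452, 943, 542, 377]
  Sibling for proof at L0: 98
L2: h(863,452)=(863*31+452)%997=286 [pair 0] h(943,542)=(943*31+542)%997=862 [pair 1] h(377,377)=(377*31+377)%997=100 [pair 2] -> [286, 862, 100]
  Sibling for proof at L1: 452
L3: h(286,862)=(286*31+862)%997=755 [pair 0] h(100,100)=(100*31+100)%997=209 [pair 1] -> [755, 209]
  Sibling for proof at L2: 862
L4: h(755,209)=(755*31+209)%997=683 [pair 0] -> [683]
  Sibling for proof at L3: 209
Root: 683
Proof path (sibling hashes from leaf to root): [98, 452, 862, 209]

Answer: 98 452 862 209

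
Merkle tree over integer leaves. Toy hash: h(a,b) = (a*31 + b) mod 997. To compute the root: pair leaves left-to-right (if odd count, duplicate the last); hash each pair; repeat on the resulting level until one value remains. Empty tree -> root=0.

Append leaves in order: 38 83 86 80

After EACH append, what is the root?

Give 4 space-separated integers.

After append 38 (leaves=[38]):
  L0: [38]
  root=38
After append 83 (leaves=[38, 83]):
  L0: [38, 83]
  L1: h(38,83)=(38*31+83)%997=264 -> [264]
  root=264
After append 86 (leaves=[38, 83, 86]):
  L0: [38, 83, 86]
  L1: h(38,83)=(38*31+83)%997=264 h(86,86)=(86*31+86)%997=758 -> [264, 758]
  L2: h(264,758)=(264*31+758)%997=966 -> [966]
  root=966
After append 80 (leaves=[38, 83, 86, 80]):
  L0: [38, 83, 86, 80]
  L1: h(38,83)=(38*31+83)%997=264 h(86,80)=(86*31+80)%997=752 -> [264, 752]
  L2: h(264,752)=(264*31+752)%997=960 -> [960]
  root=960

Answer: 38 264 966 960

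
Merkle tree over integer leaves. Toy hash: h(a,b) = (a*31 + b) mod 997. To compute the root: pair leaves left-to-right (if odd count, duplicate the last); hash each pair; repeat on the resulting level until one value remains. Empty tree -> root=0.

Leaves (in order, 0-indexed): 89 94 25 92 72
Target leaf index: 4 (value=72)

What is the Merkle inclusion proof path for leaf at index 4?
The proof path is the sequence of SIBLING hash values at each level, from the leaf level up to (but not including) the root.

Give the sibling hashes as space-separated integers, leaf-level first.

L0 (leaves): [89, 94, 25, 92, 72], target index=4
L1: h(89,94)=(89*31+94)%997=859 [pair 0] h(25,92)=(25*31+92)%997=867 [pair 1] h(72,72)=(72*31+72)%997=310 [pair 2] -> [859, 867, 310]
  Sibling for proof at L0: 72
L2: h(859,867)=(859*31+867)%997=577 [pair 0] h(310,310)=(310*31+310)%997=947 [pair 1] -> [577, 947]
  Sibling for proof at L1: 310
L3: h(577,947)=(577*31+947)%997=888 [pair 0] -> [888]
  Sibling for proof at L2: 577
Root: 888
Proof path (sibling hashes from leaf to root): [72, 310, 577]

Answer: 72 310 577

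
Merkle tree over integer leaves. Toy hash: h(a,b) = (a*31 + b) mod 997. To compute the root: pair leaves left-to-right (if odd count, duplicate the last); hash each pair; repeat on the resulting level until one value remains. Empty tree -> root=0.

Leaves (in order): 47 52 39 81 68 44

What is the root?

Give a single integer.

L0: [47, 52, 39, 81, 68, 44]
L1: h(47,52)=(47*31+52)%997=512 h(39,81)=(39*31+81)%997=293 h(68,44)=(68*31+44)%997=158 -> [512, 293, 158]
L2: h(512,293)=(512*31+293)%997=213 h(158,158)=(158*31+158)%997=71 -> [213, 71]
L3: h(213,71)=(213*31+71)%997=692 -> [692]

Answer: 692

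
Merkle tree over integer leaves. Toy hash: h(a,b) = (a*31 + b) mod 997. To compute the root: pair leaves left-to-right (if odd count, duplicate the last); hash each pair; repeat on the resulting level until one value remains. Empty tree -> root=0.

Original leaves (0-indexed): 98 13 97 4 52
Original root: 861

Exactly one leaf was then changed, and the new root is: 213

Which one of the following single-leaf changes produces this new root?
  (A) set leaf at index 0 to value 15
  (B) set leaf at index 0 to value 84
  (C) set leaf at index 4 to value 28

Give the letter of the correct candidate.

Answer: C

Derivation:
Original leaves: [98, 13, 97, 4, 52]
Target new root: 213
Try each candidate change and compute the resulting root:
Candidate A: set leaf[0] = 15 -> leaves = [15, 13, 97, 4, 52]
  L0: [15, 13, 97, 4, 52]
  L1: h(15,13)=(15*31+13)%997=478 h(97,4)=(97*31+4)%997=20 h(52,52)=(52*31+52)%997=667 -> [478, 20, 667]
  L2: h(478,20)=(478*31+20)%997=880 h(667,667)=(667*31+667)%997=407 -> [880, 407]
  L3: h(880,407)=(880*31+407)%997=768 -> [768]
  root = 768 != target 213
Candidate B: set leaf[0] = 84 -> leaves = [84, 13, 97, 4, 52]
  L0: [84, 13, 97, 4, 52]
  L1: h(84,13)=(84*31+13)%997=623 h(97,4)=(97*31+4)%997=20 h(52,52)=(52*31+52)%997=667 -> [623, 20, 667]
  L2: h(623,20)=(623*31+20)%997=390 h(667,667)=(667*31+667)%997=407 -> [390, 407]
  L3: h(390,407)=(390*31+407)%997=533 -> [533]
  root = 533 != target 213
Candidate C: set leaf[4] = 28 -> leaves = [98, 13, 97, 4, 28]
  L0: [98, 13, 97, 4, 28]
  L1: h(98,13)=(98*31+13)%997=60 h(97,4)=(97*31+4)%997=20 h(28,28)=(28*31+28)%997=896 -> [60, 20, 896]
  L2: h(60,20)=(60*31+20)%997=883 h(896,896)=(896*31+896)%997=756 -> [883, 756]
  L3: h(883,756)=(883*31+756)%997=213 -> [213]
  root = 213 == target 213  ** MATCH **
Candidate C produces the target root.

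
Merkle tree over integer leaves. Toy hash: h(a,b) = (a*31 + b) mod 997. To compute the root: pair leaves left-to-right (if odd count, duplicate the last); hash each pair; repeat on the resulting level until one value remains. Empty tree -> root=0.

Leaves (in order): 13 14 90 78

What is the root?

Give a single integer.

L0: [13, 14, 90, 78]
L1: h(13,14)=(13*31+14)%997=417 h(90,78)=(90*31+78)%997=874 -> [417, 874]
L2: h(417,874)=(417*31+874)%997=840 -> [840]

Answer: 840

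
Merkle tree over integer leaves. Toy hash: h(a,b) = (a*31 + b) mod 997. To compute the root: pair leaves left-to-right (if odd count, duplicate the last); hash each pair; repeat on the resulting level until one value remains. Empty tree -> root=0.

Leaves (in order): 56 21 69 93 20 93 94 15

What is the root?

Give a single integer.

Answer: 65

Derivation:
L0: [56, 21, 69, 93, 20, 93, 94, 15]
L1: h(56,21)=(56*31+21)%997=760 h(69,93)=(69*31+93)%997=238 h(20,93)=(20*31+93)%997=713 h(94,15)=(94*31+15)%997=935 -> [760, 238, 713, 935]
L2: h(760,238)=(760*31+238)%997=867 h(713,935)=(713*31+935)%997=107 -> [867, 107]
L3: h(867,107)=(867*31+107)%997=65 -> [65]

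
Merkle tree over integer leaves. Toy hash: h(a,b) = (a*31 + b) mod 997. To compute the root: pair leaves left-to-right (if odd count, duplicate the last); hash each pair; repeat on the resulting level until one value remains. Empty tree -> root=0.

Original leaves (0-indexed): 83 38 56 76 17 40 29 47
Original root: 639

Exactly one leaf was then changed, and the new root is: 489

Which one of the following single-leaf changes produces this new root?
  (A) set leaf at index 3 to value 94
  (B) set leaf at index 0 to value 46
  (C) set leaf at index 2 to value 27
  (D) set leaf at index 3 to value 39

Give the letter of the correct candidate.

Original leaves: [83, 38, 56, 76, 17, 40, 29, 47]
Target new root: 489
Try each candidate change and compute the resulting root:
Candidate A: set leaf[3] = 94 -> leaves = [83, 38, 56, 94, 17, 40, 29, 47]
  L0: [83, 38, 56, 94, 17, 40, 29, 47]
  L1: h(83,38)=(83*31+38)%997=617 h(56,94)=(56*31+94)%997=833 h(17,40)=(17*31+40)%997=567 h(29,47)=(29*31+47)%997=946 -> [617, 833, 567, 946]
  L2: h(617,833)=(617*31+833)%997=20 h(567,946)=(567*31+946)%997=577 -> [20, 577]
  L3: h(20,577)=(20*31+577)%997=200 -> [200]
  root = 200 != target 489
Candidate B: set leaf[0] = 46 -> leaves = [46, 38, 56, 76, 17, 40, 29, 47]
  L0: [46, 38, 56, 76, 17, 40, 29, 47]
  L1: h(46,38)=(46*31+38)%997=467 h(56,76)=(56*31+76)%997=815 h(17,40)=(17*31+40)%997=567 h(29,47)=(29*31+47)%997=946 -> [467, 815, 567, 946]
  L2: h(467,815)=(467*31+815)%997=337 h(567,946)=(567*31+946)%997=577 -> [337, 577]
  L3: h(337,577)=(337*31+577)%997=57 -> [57]
  root = 57 != target 489
Candidate C: set leaf[2] = 27 -> leaves = [83, 38, 27, 76, 17, 40, 29, 47]
  L0: [83, 38, 27, 76, 17, 40, 29, 47]
  L1: h(83,38)=(83*31+38)%997=617 h(27,76)=(27*31+76)%997=913 h(17,40)=(17*31+40)%997=567 h(29,47)=(29*31+47)%997=946 -> [617, 913, 567, 946]
  L2: h(617,913)=(617*31+913)%997=100 h(567,946)=(567*31+946)%997=577 -> [100, 577]
  L3: h(100,577)=(100*31+577)%997=686 -> [686]
  root = 686 != target 489
Candidate D: set leaf[3] = 39 -> leaves = [83, 38, 56, 39, 17, 40, 29, 47]
  L0: [83, 38, 56, 39, 17, 40, 29, 47]
  L1: h(83,38)=(83*31+38)%997=617 h(56,39)=(56*31+39)%997=778 h(17,40)=(17*31+40)%997=567 h(29,47)=(29*31+47)%997=946 -> [617, 778, 567, 946]
  L2: h(617,778)=(617*31+778)%997=962 h(567,946)=(567*31+946)%997=577 -> [962, 577]
  L3: h(962,577)=(962*31+577)%997=489 -> [489]
  root = 489 == target 489  ** MATCH **
Candidate D produces the target root.

Answer: D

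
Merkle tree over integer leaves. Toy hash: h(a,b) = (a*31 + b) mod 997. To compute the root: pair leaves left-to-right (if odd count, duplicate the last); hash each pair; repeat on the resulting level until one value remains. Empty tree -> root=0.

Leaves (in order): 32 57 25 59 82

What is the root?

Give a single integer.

L0: [32, 57, 25, 59, 82]
L1: h(32,57)=(32*31+57)%997=52 h(25,59)=(25*31+59)%997=834 h(82,82)=(82*31+82)%997=630 -> [52, 834, 630]
L2: h(52,834)=(52*31+834)%997=452 h(630,630)=(630*31+630)%997=220 -> [452, 220]
L3: h(452,220)=(452*31+220)%997=274 -> [274]

Answer: 274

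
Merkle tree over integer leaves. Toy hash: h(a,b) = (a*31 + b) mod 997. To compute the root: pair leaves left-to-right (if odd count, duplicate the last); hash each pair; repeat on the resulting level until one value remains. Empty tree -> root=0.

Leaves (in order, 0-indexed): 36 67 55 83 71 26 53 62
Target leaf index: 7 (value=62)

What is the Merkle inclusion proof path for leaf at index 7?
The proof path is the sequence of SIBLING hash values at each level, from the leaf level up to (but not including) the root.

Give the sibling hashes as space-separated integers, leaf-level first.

L0 (leaves): [36, 67, 55, 83, 71, 26, 53, 62], target index=7
L1: h(36,67)=(36*31+67)%997=186 [pair 0] h(55,83)=(55*31+83)%997=791 [pair 1] h(71,26)=(71*31+26)%997=233 [pair 2] h(53,62)=(53*31+62)%997=708 [pair 3] -> [186, 791, 233, 708]
  Sibling for proof at L0: 53
L2: h(186,791)=(186*31+791)%997=575 [pair 0] h(233,708)=(233*31+708)%997=952 [pair 1] -> [575, 952]
  Sibling for proof at L1: 233
L3: h(575,952)=(575*31+952)%997=831 [pair 0] -> [831]
  Sibling for proof at L2: 575
Root: 831
Proof path (sibling hashes from leaf to root): [53, 233, 575]

Answer: 53 233 575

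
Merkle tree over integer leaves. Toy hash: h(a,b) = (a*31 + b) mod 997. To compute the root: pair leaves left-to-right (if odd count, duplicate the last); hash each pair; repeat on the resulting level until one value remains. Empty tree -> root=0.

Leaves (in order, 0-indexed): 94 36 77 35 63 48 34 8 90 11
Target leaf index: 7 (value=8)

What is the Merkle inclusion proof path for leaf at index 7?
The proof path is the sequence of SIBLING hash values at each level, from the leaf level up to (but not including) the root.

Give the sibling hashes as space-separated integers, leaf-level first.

L0 (leaves): [94, 36, 77, 35, 63, 48, 34, 8, 90, 11], target index=7
L1: h(94,36)=(94*31+36)%997=956 [pair 0] h(77,35)=(77*31+35)%997=428 [pair 1] h(63,48)=(63*31+48)%997=7 [pair 2] h(34,8)=(34*31+8)%997=65 [pair 3] h(90,11)=(90*31+11)%997=807 [pair 4] -> [956, 428, 7, 65, 807]
  Sibling for proof at L0: 34
L2: h(956,428)=(956*31+428)%997=154 [pair 0] h(7,65)=(7*31+65)%997=282 [pair 1] h(807,807)=(807*31+807)%997=899 [pair 2] -> [154, 282, 899]
  Sibling for proof at L1: 7
L3: h(154,282)=(154*31+282)%997=71 [pair 0] h(899,899)=(899*31+899)%997=852 [pair 1] -> [71, 852]
  Sibling for proof at L2: 154
L4: h(71,852)=(71*31+852)%997=62 [pair 0] -> [62]
  Sibling for proof at L3: 852
Root: 62
Proof path (sibling hashes from leaf to root): [34, 7, 154, 852]

Answer: 34 7 154 852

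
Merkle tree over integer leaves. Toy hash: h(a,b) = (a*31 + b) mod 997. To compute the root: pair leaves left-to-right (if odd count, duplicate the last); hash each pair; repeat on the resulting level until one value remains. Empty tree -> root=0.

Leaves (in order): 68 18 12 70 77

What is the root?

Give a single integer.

Answer: 62

Derivation:
L0: [68, 18, 12, 70, 77]
L1: h(68,18)=(68*31+18)%997=132 h(12,70)=(12*31+70)%997=442 h(77,77)=(77*31+77)%997=470 -> [132, 442, 470]
L2: h(132,442)=(132*31+442)%997=546 h(470,470)=(470*31+470)%997=85 -> [546, 85]
L3: h(546,85)=(546*31+85)%997=62 -> [62]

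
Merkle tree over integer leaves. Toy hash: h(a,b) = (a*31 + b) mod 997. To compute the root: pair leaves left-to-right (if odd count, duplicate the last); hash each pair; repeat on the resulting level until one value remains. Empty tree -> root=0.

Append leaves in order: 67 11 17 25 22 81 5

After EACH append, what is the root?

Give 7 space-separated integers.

Answer: 67 94 467 475 364 258 652

Derivation:
After append 67 (leaves=[67]):
  L0: [67]
  root=67
After append 11 (leaves=[67, 11]):
  L0: [67, 11]
  L1: h(67,11)=(67*31+11)%997=94 -> [94]
  root=94
After append 17 (leaves=[67, 11, 17]):
  L0: [67, 11, 17]
  L1: h(67,11)=(67*31+11)%997=94 h(17,17)=(17*31+17)%997=544 -> [94, 544]
  L2: h(94,544)=(94*31+544)%997=467 -> [467]
  root=467
After append 25 (leaves=[67, 11, 17, 25]):
  L0: [67, 11, 17, 25]
  L1: h(67,11)=(67*31+11)%997=94 h(17,25)=(17*31+25)%997=552 -> [94, 552]
  L2: h(94,552)=(94*31+552)%997=475 -> [475]
  root=475
After append 22 (leaves=[67, 11, 17, 25, 22]):
  L0: [67, 11, 17, 25, 22]
  L1: h(67,11)=(67*31+11)%997=94 h(17,25)=(17*31+25)%997=552 h(22,22)=(22*31+22)%997=704 -> [94, 552, 704]
  L2: h(94,552)=(94*31+552)%997=475 h(704,704)=(704*31+704)%997=594 -> [475, 594]
  L3: h(475,594)=(475*31+594)%997=364 -> [364]
  root=364
After append 81 (leaves=[67, 11, 17, 25, 22, 81]):
  L0: [67, 11, 17, 25, 22, 81]
  L1: h(67,11)=(67*31+11)%997=94 h(17,25)=(17*31+25)%997=552 h(22,81)=(22*31+81)%997=763 -> [94, 552, 763]
  L2: h(94,552)=(94*31+552)%997=475 h(763,763)=(763*31+763)%997=488 -> [475, 488]
  L3: h(475,488)=(475*31+488)%997=258 -> [258]
  root=258
After append 5 (leaves=[67, 11, 17, 25, 22, 81, 5]):
  L0: [67, 11, 17, 25, 22, 81, 5]
  L1: h(67,11)=(67*31+11)%997=94 h(17,25)=(17*31+25)%997=552 h(22,81)=(22*31+81)%997=763 h(5,5)=(5*31+5)%997=160 -> [94, 552, 763, 160]
  L2: h(94,552)=(94*31+552)%997=475 h(763,160)=(763*31+160)%997=882 -> [475, 882]
  L3: h(475,882)=(475*31+882)%997=652 -> [652]
  root=652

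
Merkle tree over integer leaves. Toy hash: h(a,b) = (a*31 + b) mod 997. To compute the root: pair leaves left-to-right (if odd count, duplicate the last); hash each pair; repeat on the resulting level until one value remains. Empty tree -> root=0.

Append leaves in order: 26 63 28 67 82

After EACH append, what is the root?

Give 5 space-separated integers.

Answer: 26 869 916 955 912

Derivation:
After append 26 (leaves=[26]):
  L0: [26]
  root=26
After append 63 (leaves=[26, 63]):
  L0: [26, 63]
  L1: h(26,63)=(26*31+63)%997=869 -> [869]
  root=869
After append 28 (leaves=[26, 63, 28]):
  L0: [26, 63, 28]
  L1: h(26,63)=(26*31+63)%997=869 h(28,28)=(28*31+28)%997=896 -> [869, 896]
  L2: h(869,896)=(869*31+896)%997=916 -> [916]
  root=916
After append 67 (leaves=[26, 63, 28, 67]):
  L0: [26, 63, 28, 67]
  L1: h(26,63)=(26*31+63)%997=869 h(28,67)=(28*31+67)%997=935 -> [869, 935]
  L2: h(869,935)=(869*31+935)%997=955 -> [955]
  root=955
After append 82 (leaves=[26, 63, 28, 67, 82]):
  L0: [26, 63, 28, 67, 82]
  L1: h(26,63)=(26*31+63)%997=869 h(28,67)=(28*31+67)%997=935 h(82,82)=(82*31+82)%997=630 -> [869, 935, 630]
  L2: h(869,935)=(869*31+935)%997=955 h(630,630)=(630*31+630)%997=220 -> [955, 220]
  L3: h(955,220)=(955*31+220)%997=912 -> [912]
  root=912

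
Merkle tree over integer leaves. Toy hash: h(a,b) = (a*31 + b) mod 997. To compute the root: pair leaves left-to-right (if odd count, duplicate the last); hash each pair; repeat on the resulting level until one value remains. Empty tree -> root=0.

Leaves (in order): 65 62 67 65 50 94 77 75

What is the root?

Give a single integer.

L0: [65, 62, 67, 65, 50, 94, 77, 75]
L1: h(65,62)=(65*31+62)%997=83 h(67,65)=(67*31+65)%997=148 h(50,94)=(50*31+94)%997=647 h(77,75)=(77*31+75)%997=468 -> [83, 148, 647, 468]
L2: h(83,148)=(83*31+148)%997=727 h(647,468)=(647*31+468)%997=585 -> [727, 585]
L3: h(727,585)=(727*31+585)%997=191 -> [191]

Answer: 191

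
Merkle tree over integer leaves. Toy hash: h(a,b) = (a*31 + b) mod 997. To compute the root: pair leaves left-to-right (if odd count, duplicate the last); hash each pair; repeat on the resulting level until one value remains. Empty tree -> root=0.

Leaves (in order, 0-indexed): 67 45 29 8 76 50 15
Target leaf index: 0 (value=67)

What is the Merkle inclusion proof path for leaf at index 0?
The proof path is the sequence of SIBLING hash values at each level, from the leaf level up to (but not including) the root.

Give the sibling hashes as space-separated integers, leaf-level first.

Answer: 45 907 291

Derivation:
L0 (leaves): [67, 45, 29, 8, 76, 50, 15], target index=0
L1: h(67,45)=(67*31+45)%997=128 [pair 0] h(29,8)=(29*31+8)%997=907 [pair 1] h(76,50)=(76*31+50)%997=412 [pair 2] h(15,15)=(15*31+15)%997=480 [pair 3] -> [128, 907, 412, 480]
  Sibling for proof at L0: 45
L2: h(128,907)=(128*31+907)%997=887 [pair 0] h(412,480)=(412*31+480)%997=291 [pair 1] -> [887, 291]
  Sibling for proof at L1: 907
L3: h(887,291)=(887*31+291)%997=869 [pair 0] -> [869]
  Sibling for proof at L2: 291
Root: 869
Proof path (sibling hashes from leaf to root): [45, 907, 291]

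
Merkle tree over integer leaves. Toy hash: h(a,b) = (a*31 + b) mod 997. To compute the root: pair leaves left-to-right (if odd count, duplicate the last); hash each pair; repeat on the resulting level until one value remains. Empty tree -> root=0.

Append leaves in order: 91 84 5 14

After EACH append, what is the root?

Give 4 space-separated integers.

After append 91 (leaves=[91]):
  L0: [91]
  root=91
After append 84 (leaves=[91, 84]):
  L0: [91, 84]
  L1: h(91,84)=(91*31+84)%997=911 -> [911]
  root=911
After append 5 (leaves=[91, 84, 5]):
  L0: [91, 84, 5]
  L1: h(91,84)=(91*31+84)%997=911 h(5,5)=(5*31+5)%997=160 -> [911, 160]
  L2: h(911,160)=(911*31+160)%997=485 -> [485]
  root=485
After append 14 (leaves=[91, 84, 5, 14]):
  L0: [91, 84, 5, 14]
  L1: h(91,84)=(91*31+84)%997=911 h(5,14)=(5*31+14)%997=169 -> [911, 169]
  L2: h(911,169)=(911*31+169)%997=494 -> [494]
  root=494

Answer: 91 911 485 494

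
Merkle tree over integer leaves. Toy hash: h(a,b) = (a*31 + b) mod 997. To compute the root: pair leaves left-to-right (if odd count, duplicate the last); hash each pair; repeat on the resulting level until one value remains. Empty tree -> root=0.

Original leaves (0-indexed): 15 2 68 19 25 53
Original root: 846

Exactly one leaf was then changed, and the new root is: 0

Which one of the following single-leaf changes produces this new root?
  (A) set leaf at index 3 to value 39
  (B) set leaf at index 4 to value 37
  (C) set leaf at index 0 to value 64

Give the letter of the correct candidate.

Answer: C

Derivation:
Original leaves: [15, 2, 68, 19, 25, 53]
Target new root: 0
Try each candidate change and compute the resulting root:
Candidate A: set leaf[3] = 39 -> leaves = [15, 2, 68, 39, 25, 53]
  L0: [15, 2, 68, 39, 25, 53]
  L1: h(15,2)=(15*31+2)%997=467 h(68,39)=(68*31+39)%997=153 h(25,53)=(25*31+53)%997=828 -> [467, 153, 828]
  L2: h(467,153)=(467*31+153)%997=672 h(828,828)=(828*31+828)%997=574 -> [672, 574]
  L3: h(672,574)=(672*31+574)%997=469 -> [469]
  root = 469 != target 0
Candidate B: set leaf[4] = 37 -> leaves = [15, 2, 68, 19, 37, 53]
  L0: [15, 2, 68, 19, 37, 53]
  L1: h(15,2)=(15*31+2)%997=467 h(68,19)=(68*31+19)%997=133 h(37,53)=(37*31+53)%997=203 -> [467, 133, 203]
  L2: h(467,133)=(467*31+133)%997=652 h(203,203)=(203*31+203)%997=514 -> [652, 514]
  L3: h(652,514)=(652*31+514)%997=786 -> [786]
  root = 786 != target 0
Candidate C: set leaf[0] = 64 -> leaves = [64, 2, 68, 19, 25, 53]
  L0: [64, 2, 68, 19, 25, 53]
  L1: h(64,2)=(64*31+2)%997=989 h(68,19)=(68*31+19)%997=133 h(25,53)=(25*31+53)%997=828 -> [989, 133, 828]
  L2: h(989,133)=(989*31+133)%997=882 h(828,828)=(828*31+828)%997=574 -> [882, 574]
  L3: h(882,574)=(882*31+574)%997=0 -> [0]
  root = 0 == target 0  ** MATCH **
Candidate C produces the target root.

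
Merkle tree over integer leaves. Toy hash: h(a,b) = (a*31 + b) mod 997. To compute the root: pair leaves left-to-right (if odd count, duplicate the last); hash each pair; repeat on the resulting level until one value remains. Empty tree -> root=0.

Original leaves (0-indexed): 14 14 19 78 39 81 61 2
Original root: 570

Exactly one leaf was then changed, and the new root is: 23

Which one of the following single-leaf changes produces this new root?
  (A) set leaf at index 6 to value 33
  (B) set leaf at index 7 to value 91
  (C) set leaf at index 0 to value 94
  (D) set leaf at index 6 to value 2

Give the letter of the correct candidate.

Original leaves: [14, 14, 19, 78, 39, 81, 61, 2]
Target new root: 23
Try each candidate change and compute the resulting root:
Candidate A: set leaf[6] = 33 -> leaves = [14, 14, 19, 78, 39, 81, 33, 2]
  L0: [14, 14, 19, 78, 39, 81, 33, 2]
  L1: h(14,14)=(14*31+14)%997=448 h(19,78)=(19*31+78)%997=667 h(39,81)=(39*31+81)%997=293 h(33,2)=(33*31+2)%997=28 -> [448, 667, 293, 28]
  L2: h(448,667)=(448*31+667)%997=597 h(293,28)=(293*31+28)%997=138 -> [597, 138]
  L3: h(597,138)=(597*31+138)%997=699 -> [699]
  root = 699 != target 23
Candidate B: set leaf[7] = 91 -> leaves = [14, 14, 19, 78, 39, 81, 61, 91]
  L0: [14, 14, 19, 78, 39, 81, 61, 91]
  L1: h(14,14)=(14*31+14)%997=448 h(19,78)=(19*31+78)%997=667 h(39,81)=(39*31+81)%997=293 h(61,91)=(61*31+91)%997=985 -> [448, 667, 293, 985]
  L2: h(448,667)=(448*31+667)%997=597 h(293,985)=(293*31+985)%997=98 -> [597, 98]
  L3: h(597,98)=(597*31+98)%997=659 -> [659]
  root = 659 != target 23
Candidate C: set leaf[0] = 94 -> leaves = [94, 14, 19, 78, 39, 81, 61, 2]
  L0: [94, 14, 19, 78, 39, 81, 61, 2]
  L1: h(94,14)=(94*31+14)%997=934 h(19,78)=(19*31+78)%997=667 h(39,81)=(39*31+81)%997=293 h(61,2)=(61*31+2)%997=896 -> [934, 667, 293, 896]
  L2: h(934,667)=(934*31+667)%997=708 h(293,896)=(293*31+896)%997=9 -> [708, 9]
  L3: h(708,9)=(708*31+9)%997=23 -> [23]
  root = 23 == target 23  ** MATCH **
Candidate D: set leaf[6] = 2 -> leaves = [14, 14, 19, 78, 39, 81, 2, 2]
  L0: [14, 14, 19, 78, 39, 81, 2, 2]
  L1: h(14,14)=(14*31+14)%997=448 h(19,78)=(19*31+78)%997=667 h(39,81)=(39*31+81)%997=293 h(2,2)=(2*31+2)%997=64 -> [448, 667, 293, 64]
  L2: h(448,667)=(448*31+667)%997=597 h(293,64)=(293*31+64)%997=174 -> [597, 174]
  L3: h(597,174)=(597*31+174)%997=735 -> [735]
  root = 735 != target 23
Candidate C produces the target root.

Answer: C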